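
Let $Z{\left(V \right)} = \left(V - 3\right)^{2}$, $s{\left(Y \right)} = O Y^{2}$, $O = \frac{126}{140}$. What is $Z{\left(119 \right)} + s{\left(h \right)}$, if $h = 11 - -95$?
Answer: $\frac{117842}{5} \approx 23568.0$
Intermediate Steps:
$O = \frac{9}{10}$ ($O = 126 \cdot \frac{1}{140} = \frac{9}{10} \approx 0.9$)
$h = 106$ ($h = 11 + 95 = 106$)
$s{\left(Y \right)} = \frac{9 Y^{2}}{10}$
$Z{\left(V \right)} = \left(-3 + V\right)^{2}$
$Z{\left(119 \right)} + s{\left(h \right)} = \left(-3 + 119\right)^{2} + \frac{9 \cdot 106^{2}}{10} = 116^{2} + \frac{9}{10} \cdot 11236 = 13456 + \frac{50562}{5} = \frac{117842}{5}$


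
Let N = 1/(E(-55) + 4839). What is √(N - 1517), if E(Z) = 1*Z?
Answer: I*√2169940773/1196 ≈ 38.949*I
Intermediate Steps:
E(Z) = Z
N = 1/4784 (N = 1/(-55 + 4839) = 1/4784 ≈ 0.00020903)
√(N - 1517) = √(1/4784 - 1517) = √(-7257327/4784) = I*√2169940773/1196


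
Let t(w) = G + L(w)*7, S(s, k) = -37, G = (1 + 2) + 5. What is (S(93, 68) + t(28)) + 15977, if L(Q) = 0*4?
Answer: 15948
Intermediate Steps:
L(Q) = 0
G = 8 (G = 3 + 5 = 8)
t(w) = 8 (t(w) = 8 + 0*7 = 8 + 0 = 8)
(S(93, 68) + t(28)) + 15977 = (-37 + 8) + 15977 = -29 + 15977 = 15948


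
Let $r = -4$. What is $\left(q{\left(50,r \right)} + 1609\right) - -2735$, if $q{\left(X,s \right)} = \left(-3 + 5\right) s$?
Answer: $4336$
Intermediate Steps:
$q{\left(X,s \right)} = 2 s$
$\left(q{\left(50,r \right)} + 1609\right) - -2735 = \left(2 \left(-4\right) + 1609\right) - -2735 = \left(-8 + 1609\right) + 2735 = 1601 + 2735 = 4336$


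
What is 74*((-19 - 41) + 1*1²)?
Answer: -4366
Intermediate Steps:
74*((-19 - 41) + 1*1²) = 74*(-60 + 1*1) = 74*(-60 + 1) = 74*(-59) = -4366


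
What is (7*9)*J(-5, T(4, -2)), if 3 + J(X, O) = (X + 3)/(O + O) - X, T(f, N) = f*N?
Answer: 1071/8 ≈ 133.88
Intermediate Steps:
T(f, N) = N*f
J(X, O) = -3 - X + (3 + X)/(2*O) (J(X, O) = -3 + ((X + 3)/(O + O) - X) = -3 + ((3 + X)/((2*O)) - X) = -3 + ((3 + X)*(1/(2*O)) - X) = -3 + ((3 + X)/(2*O) - X) = -3 + (-X + (3 + X)/(2*O)) = -3 - X + (3 + X)/(2*O))
(7*9)*J(-5, T(4, -2)) = (7*9)*((3 - 5 - 2*(-2*4)*(3 - 5))/(2*((-2*4)))) = 63*((½)*(3 - 5 - 2*(-8)*(-2))/(-8)) = 63*((½)*(-⅛)*(3 - 5 - 32)) = 63*((½)*(-⅛)*(-34)) = 63*(17/8) = 1071/8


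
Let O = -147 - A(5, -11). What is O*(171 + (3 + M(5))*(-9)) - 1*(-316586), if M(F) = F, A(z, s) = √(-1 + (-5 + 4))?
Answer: 302033 - 99*I*√2 ≈ 3.0203e+5 - 140.01*I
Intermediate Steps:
A(z, s) = I*√2 (A(z, s) = √(-1 - 1) = √(-2) = I*√2)
O = -147 - I*√2 ≈ -147.0 - 1.4142*I
O*(171 + (3 + M(5))*(-9)) - 1*(-316586) = (-147 - I*√2)*(171 + (3 + 5)*(-9)) - 1*(-316586) = (-147 - I*√2)*(171 + 8*(-9)) + 316586 = (-147 - I*√2)*(171 - 72) + 316586 = (-147 - I*√2)*99 + 316586 = (-14553 - 99*I*√2) + 316586 = 302033 - 99*I*√2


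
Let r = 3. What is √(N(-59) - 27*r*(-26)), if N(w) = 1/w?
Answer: √7330927/59 ≈ 45.891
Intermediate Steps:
√(N(-59) - 27*r*(-26)) = √(1/(-59) - 27*3*(-26)) = √(-1/59 - 81*(-26)) = √(-1/59 + 2106) = √(124253/59) = √7330927/59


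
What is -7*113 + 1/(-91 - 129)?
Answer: -174021/220 ≈ -791.00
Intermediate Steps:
-7*113 + 1/(-91 - 129) = -791 + 1/(-220) = -791 - 1/220 = -174021/220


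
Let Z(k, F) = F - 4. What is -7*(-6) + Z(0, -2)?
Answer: 36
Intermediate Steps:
Z(k, F) = -4 + F
-7*(-6) + Z(0, -2) = -7*(-6) + (-4 - 2) = 42 - 6 = 36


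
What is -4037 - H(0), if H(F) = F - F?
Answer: -4037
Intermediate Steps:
H(F) = 0
-4037 - H(0) = -4037 - 1*0 = -4037 + 0 = -4037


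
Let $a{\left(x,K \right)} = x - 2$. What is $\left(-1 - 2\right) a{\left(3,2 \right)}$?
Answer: $-3$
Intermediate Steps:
$a{\left(x,K \right)} = -2 + x$ ($a{\left(x,K \right)} = x - 2 = -2 + x$)
$\left(-1 - 2\right) a{\left(3,2 \right)} = \left(-1 - 2\right) \left(-2 + 3\right) = \left(-3\right) 1 = -3$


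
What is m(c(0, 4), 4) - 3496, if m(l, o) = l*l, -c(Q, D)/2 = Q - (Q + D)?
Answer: -3432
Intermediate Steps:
c(Q, D) = 2*D (c(Q, D) = -2*(Q - (Q + D)) = -2*(Q - (D + Q)) = -2*(Q + (-D - Q)) = -(-2)*D = 2*D)
m(l, o) = l²
m(c(0, 4), 4) - 3496 = (2*4)² - 3496 = 8² - 3496 = 64 - 3496 = -3432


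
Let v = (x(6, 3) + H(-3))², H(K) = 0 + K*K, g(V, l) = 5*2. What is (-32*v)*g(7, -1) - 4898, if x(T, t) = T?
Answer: -76898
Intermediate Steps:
g(V, l) = 10
H(K) = K² (H(K) = 0 + K² = K²)
v = 225 (v = (6 + (-3)²)² = (6 + 9)² = 15² = 225)
(-32*v)*g(7, -1) - 4898 = -32*225*10 - 4898 = -7200*10 - 4898 = -72000 - 4898 = -76898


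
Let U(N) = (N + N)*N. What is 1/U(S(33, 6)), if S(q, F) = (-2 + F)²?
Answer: 1/512 ≈ 0.0019531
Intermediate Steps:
U(N) = 2*N² (U(N) = (2*N)*N = 2*N²)
1/U(S(33, 6)) = 1/(2*((-2 + 6)²)²) = 1/(2*(4²)²) = 1/(2*16²) = 1/(2*256) = 1/512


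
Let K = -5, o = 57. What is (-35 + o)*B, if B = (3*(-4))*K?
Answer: 1320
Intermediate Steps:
B = 60 (B = (3*(-4))*(-5) = -12*(-5) = 60)
(-35 + o)*B = (-35 + 57)*60 = 22*60 = 1320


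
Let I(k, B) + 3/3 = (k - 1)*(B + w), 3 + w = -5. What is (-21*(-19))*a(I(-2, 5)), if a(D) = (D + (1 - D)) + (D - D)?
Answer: 399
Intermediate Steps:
w = -8 (w = -3 - 5 = -8)
I(k, B) = -1 + (-1 + k)*(-8 + B) (I(k, B) = -1 + (k - 1)*(B - 8) = -1 + (-1 + k)*(-8 + B))
a(D) = 1 (a(D) = 1 + 0 = 1)
(-21*(-19))*a(I(-2, 5)) = -21*(-19)*1 = 399*1 = 399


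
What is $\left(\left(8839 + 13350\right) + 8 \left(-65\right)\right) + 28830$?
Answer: $50499$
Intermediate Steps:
$\left(\left(8839 + 13350\right) + 8 \left(-65\right)\right) + 28830 = \left(22189 - 520\right) + 28830 = 21669 + 28830 = 50499$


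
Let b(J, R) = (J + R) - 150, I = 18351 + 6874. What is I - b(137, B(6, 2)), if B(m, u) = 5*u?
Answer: 25228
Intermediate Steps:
I = 25225
b(J, R) = -150 + J + R
I - b(137, B(6, 2)) = 25225 - (-150 + 137 + 5*2) = 25225 - (-150 + 137 + 10) = 25225 - 1*(-3) = 25225 + 3 = 25228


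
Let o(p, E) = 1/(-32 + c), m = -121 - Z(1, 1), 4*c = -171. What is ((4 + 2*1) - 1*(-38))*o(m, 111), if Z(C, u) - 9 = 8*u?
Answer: -176/299 ≈ -0.58863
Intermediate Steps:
Z(C, u) = 9 + 8*u
c = -171/4 (c = (¼)*(-171) = -171/4 ≈ -42.750)
m = -138 (m = -121 - (9 + 8*1) = -121 - (9 + 8) = -121 - 1*17 = -121 - 17 = -138)
o(p, E) = -4/299 (o(p, E) = 1/(-32 - 171/4) = 1/(-299/4) = -4/299)
((4 + 2*1) - 1*(-38))*o(m, 111) = ((4 + 2*1) - 1*(-38))*(-4/299) = ((4 + 2) + 38)*(-4/299) = (6 + 38)*(-4/299) = 44*(-4/299) = -176/299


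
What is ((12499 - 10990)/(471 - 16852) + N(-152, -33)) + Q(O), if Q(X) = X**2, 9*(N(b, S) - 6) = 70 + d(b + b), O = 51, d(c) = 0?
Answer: 385480492/147429 ≈ 2614.7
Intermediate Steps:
N(b, S) = 124/9 (N(b, S) = 6 + (70 + 0)/9 = 6 + (1/9)*70 = 6 + 70/9 = 124/9)
((12499 - 10990)/(471 - 16852) + N(-152, -33)) + Q(O) = ((12499 - 10990)/(471 - 16852) + 124/9) + 51**2 = (1509/(-16381) + 124/9) + 2601 = (1509*(-1/16381) + 124/9) + 2601 = (-1509/16381 + 124/9) + 2601 = 2017663/147429 + 2601 = 385480492/147429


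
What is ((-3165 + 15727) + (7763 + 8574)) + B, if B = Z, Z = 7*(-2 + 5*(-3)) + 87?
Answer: 28867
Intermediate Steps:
Z = -32 (Z = 7*(-2 - 15) + 87 = 7*(-17) + 87 = -119 + 87 = -32)
B = -32
((-3165 + 15727) + (7763 + 8574)) + B = ((-3165 + 15727) + (7763 + 8574)) - 32 = (12562 + 16337) - 32 = 28899 - 32 = 28867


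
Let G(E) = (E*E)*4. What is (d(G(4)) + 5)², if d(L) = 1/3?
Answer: 256/9 ≈ 28.444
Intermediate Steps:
G(E) = 4*E² (G(E) = E²*4 = 4*E²)
d(L) = ⅓
(d(G(4)) + 5)² = (⅓ + 5)² = (16/3)² = 256/9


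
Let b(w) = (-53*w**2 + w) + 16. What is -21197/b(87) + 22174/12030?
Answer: 4573985653/2412339810 ≈ 1.8961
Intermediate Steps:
b(w) = 16 + w - 53*w**2 (b(w) = (w - 53*w**2) + 16 = 16 + w - 53*w**2)
-21197/b(87) + 22174/12030 = -21197/(16 + 87 - 53*87**2) + 22174/12030 = -21197/(16 + 87 - 53*7569) + 22174*(1/12030) = -21197/(16 + 87 - 401157) + 11087/6015 = -21197/(-401054) + 11087/6015 = -21197*(-1/401054) + 11087/6015 = 21197/401054 + 11087/6015 = 4573985653/2412339810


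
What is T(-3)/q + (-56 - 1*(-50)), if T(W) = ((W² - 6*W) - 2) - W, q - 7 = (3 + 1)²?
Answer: -110/23 ≈ -4.7826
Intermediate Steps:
q = 23 (q = 7 + (3 + 1)² = 7 + 4² = 7 + 16 = 23)
T(W) = -2 + W² - 7*W (T(W) = (-2 + W² - 6*W) - W = -2 + W² - 7*W)
T(-3)/q + (-56 - 1*(-50)) = (-2 + (-3)² - 7*(-3))/23 + (-56 - 1*(-50)) = (-2 + 9 + 21)/23 + (-56 + 50) = (1/23)*28 - 6 = 28/23 - 6 = -110/23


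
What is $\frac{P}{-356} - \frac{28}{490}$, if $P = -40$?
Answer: $\frac{172}{3115} \approx 0.055217$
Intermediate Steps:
$\frac{P}{-356} - \frac{28}{490} = - \frac{40}{-356} - \frac{28}{490} = \left(-40\right) \left(- \frac{1}{356}\right) - \frac{2}{35} = \frac{10}{89} - \frac{2}{35} = \frac{172}{3115}$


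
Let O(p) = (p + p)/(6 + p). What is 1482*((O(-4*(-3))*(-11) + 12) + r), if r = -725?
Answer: -1078402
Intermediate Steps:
O(p) = 2*p/(6 + p) (O(p) = (2*p)/(6 + p) = 2*p/(6 + p))
1482*((O(-4*(-3))*(-11) + 12) + r) = 1482*(((2*(-4*(-3))/(6 - 4*(-3)))*(-11) + 12) - 725) = 1482*(((2*12/(6 + 12))*(-11) + 12) - 725) = 1482*(((2*12/18)*(-11) + 12) - 725) = 1482*(((2*12*(1/18))*(-11) + 12) - 725) = 1482*(((4/3)*(-11) + 12) - 725) = 1482*((-44/3 + 12) - 725) = 1482*(-8/3 - 725) = 1482*(-2183/3) = -1078402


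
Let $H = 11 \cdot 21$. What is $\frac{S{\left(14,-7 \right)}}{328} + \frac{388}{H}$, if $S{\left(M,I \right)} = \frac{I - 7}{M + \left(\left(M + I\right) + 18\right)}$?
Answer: $\frac{275559}{164164} \approx 1.6786$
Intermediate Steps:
$H = 231$
$S{\left(M,I \right)} = \frac{-7 + I}{18 + I + 2 M}$ ($S{\left(M,I \right)} = \frac{-7 + I}{M + \left(\left(I + M\right) + 18\right)} = \frac{-7 + I}{M + \left(18 + I + M\right)} = \frac{-7 + I}{18 + I + 2 M}$)
$\frac{S{\left(14,-7 \right)}}{328} + \frac{388}{H} = \frac{\frac{1}{18 - 7 + 2 \cdot 14} \left(-7 - 7\right)}{328} + \frac{388}{231} = \frac{1}{18 - 7 + 28} \left(-14\right) \frac{1}{328} + 388 \cdot \frac{1}{231} = \frac{1}{39} \left(-14\right) \frac{1}{328} + \frac{388}{231} = \left(- \frac{14}{39}\right) \frac{1}{328} + \frac{388}{231} = - \frac{7}{6396} + \frac{388}{231} = \frac{275559}{164164}$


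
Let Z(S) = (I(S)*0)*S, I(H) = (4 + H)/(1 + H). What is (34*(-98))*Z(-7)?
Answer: 0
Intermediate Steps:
I(H) = (4 + H)/(1 + H)
Z(S) = 0 (Z(S) = (((4 + S)/(1 + S))*0)*S = 0*S = 0)
(34*(-98))*Z(-7) = (34*(-98))*0 = -3332*0 = 0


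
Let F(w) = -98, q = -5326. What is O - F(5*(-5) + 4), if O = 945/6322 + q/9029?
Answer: 5568832557/57081338 ≈ 97.560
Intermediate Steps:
O = -25138567/57081338 (O = 945/6322 - 5326/9029 = -25138567/57081338 ≈ -0.44040)
O - F(5*(-5) + 4) = -25138567/57081338 - 1*(-98) = -25138567/57081338 + 98 = 5568832557/57081338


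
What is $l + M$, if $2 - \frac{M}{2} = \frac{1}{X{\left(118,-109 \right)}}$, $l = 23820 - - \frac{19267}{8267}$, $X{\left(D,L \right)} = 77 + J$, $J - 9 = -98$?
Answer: $\frac{1181841917}{49602} \approx 23827.0$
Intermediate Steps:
$J = -89$ ($J = 9 - 98 = -89$)
$X{\left(D,L \right)} = -12$ ($X{\left(D,L \right)} = 77 - 89 = -12$)
$l = \frac{196939207}{8267}$ ($l = 23820 - \left(-19267\right) \frac{1}{8267} = 23820 - - \frac{19267}{8267} = 23820 + \frac{19267}{8267} = \frac{196939207}{8267} \approx 23822.0$)
$M = \frac{25}{6}$ ($M = 4 - \frac{2}{-12} = 4 - - \frac{1}{6} = 4 + \frac{1}{6} = \frac{25}{6} \approx 4.1667$)
$l + M = \frac{196939207}{8267} + \frac{25}{6} = \frac{1181841917}{49602}$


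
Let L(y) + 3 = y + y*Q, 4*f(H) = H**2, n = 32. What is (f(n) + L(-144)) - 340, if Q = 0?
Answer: -231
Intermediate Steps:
f(H) = H**2/4
L(y) = -3 + y (L(y) = -3 + (y + y*0) = -3 + (y + 0) = -3 + y)
(f(n) + L(-144)) - 340 = ((1/4)*32**2 + (-3 - 144)) - 340 = ((1/4)*1024 - 147) - 340 = (256 - 147) - 340 = 109 - 340 = -231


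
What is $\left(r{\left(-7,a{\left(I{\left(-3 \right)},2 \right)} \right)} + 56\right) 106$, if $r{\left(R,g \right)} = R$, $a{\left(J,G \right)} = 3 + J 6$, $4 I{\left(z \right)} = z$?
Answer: $5194$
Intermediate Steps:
$I{\left(z \right)} = \frac{z}{4}$
$a{\left(J,G \right)} = 3 + 6 J$
$\left(r{\left(-7,a{\left(I{\left(-3 \right)},2 \right)} \right)} + 56\right) 106 = \left(-7 + 56\right) 106 = 49 \cdot 106 = 5194$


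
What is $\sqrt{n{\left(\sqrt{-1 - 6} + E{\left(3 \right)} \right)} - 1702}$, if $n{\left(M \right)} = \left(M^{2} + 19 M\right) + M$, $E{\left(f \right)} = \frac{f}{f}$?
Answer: $\sqrt{-1688 + 22 i \sqrt{7}} \approx 0.7083 + 41.091 i$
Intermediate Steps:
$E{\left(f \right)} = 1$
$n{\left(M \right)} = M^{2} + 20 M$
$\sqrt{n{\left(\sqrt{-1 - 6} + E{\left(3 \right)} \right)} - 1702} = \sqrt{\left(\sqrt{-1 - 6} + 1\right) \left(20 + \left(\sqrt{-1 - 6} + 1\right)\right) - 1702} = \sqrt{\left(\sqrt{-7} + 1\right) \left(20 + \left(\sqrt{-7} + 1\right)\right) - 1702} = \sqrt{\left(i \sqrt{7} + 1\right) \left(20 + \left(i \sqrt{7} + 1\right)\right) - 1702} = \sqrt{\left(1 + i \sqrt{7}\right) \left(20 + \left(1 + i \sqrt{7}\right)\right) - 1702} = \sqrt{\left(1 + i \sqrt{7}\right) \left(21 + i \sqrt{7}\right) - 1702} = \sqrt{-1702 + \left(1 + i \sqrt{7}\right) \left(21 + i \sqrt{7}\right)}$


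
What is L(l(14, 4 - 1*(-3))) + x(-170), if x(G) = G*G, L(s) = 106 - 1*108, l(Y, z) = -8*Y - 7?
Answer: 28898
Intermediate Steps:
l(Y, z) = -7 - 8*Y
L(s) = -2 (L(s) = 106 - 108 = -2)
x(G) = G**2
L(l(14, 4 - 1*(-3))) + x(-170) = -2 + (-170)**2 = -2 + 28900 = 28898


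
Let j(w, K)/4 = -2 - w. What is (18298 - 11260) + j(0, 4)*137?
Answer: 5942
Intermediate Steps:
j(w, K) = -8 - 4*w (j(w, K) = 4*(-2 - w) = -8 - 4*w)
(18298 - 11260) + j(0, 4)*137 = (18298 - 11260) + (-8 - 4*0)*137 = 7038 + (-8 + 0)*137 = 7038 - 8*137 = 7038 - 1096 = 5942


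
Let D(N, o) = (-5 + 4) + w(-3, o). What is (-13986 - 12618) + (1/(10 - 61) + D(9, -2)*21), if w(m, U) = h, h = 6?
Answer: -1351450/51 ≈ -26499.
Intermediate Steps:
w(m, U) = 6
D(N, o) = 5 (D(N, o) = (-5 + 4) + 6 = -1 + 6 = 5)
(-13986 - 12618) + (1/(10 - 61) + D(9, -2)*21) = (-13986 - 12618) + (1/(10 - 61) + 5*21) = -26604 + (1/(-51) + 105) = -26604 + (-1/51 + 105) = -26604 + 5354/51 = -1351450/51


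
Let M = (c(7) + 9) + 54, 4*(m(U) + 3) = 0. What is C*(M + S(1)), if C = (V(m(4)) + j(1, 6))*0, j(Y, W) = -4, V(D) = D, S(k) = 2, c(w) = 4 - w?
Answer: 0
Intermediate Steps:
m(U) = -3 (m(U) = -3 + (¼)*0 = -3 + 0 = -3)
M = 60 (M = ((4 - 1*7) + 9) + 54 = ((4 - 7) + 9) + 54 = (-3 + 9) + 54 = 6 + 54 = 60)
C = 0 (C = (-3 - 4)*0 = -7*0 = 0)
C*(M + S(1)) = 0*(60 + 2) = 0*62 = 0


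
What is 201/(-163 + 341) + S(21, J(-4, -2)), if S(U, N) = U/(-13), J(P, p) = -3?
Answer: -1125/2314 ≈ -0.48617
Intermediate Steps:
S(U, N) = -U/13 (S(U, N) = U*(-1/13) = -U/13)
201/(-163 + 341) + S(21, J(-4, -2)) = 201/(-163 + 341) - 1/13*21 = 201/178 - 21/13 = -1125/2314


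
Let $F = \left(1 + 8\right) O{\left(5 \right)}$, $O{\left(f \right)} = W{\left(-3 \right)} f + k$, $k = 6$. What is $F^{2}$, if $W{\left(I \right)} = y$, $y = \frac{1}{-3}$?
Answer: $1521$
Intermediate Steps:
$y = - \frac{1}{3} \approx -0.33333$
$W{\left(I \right)} = - \frac{1}{3}$
$O{\left(f \right)} = 6 - \frac{f}{3}$ ($O{\left(f \right)} = - \frac{f}{3} + 6 = 6 - \frac{f}{3}$)
$F = 39$ ($F = \left(1 + 8\right) \left(6 - \frac{5}{3}\right) = 9 \left(6 - \frac{5}{3}\right) = 9 \cdot \frac{13}{3} = 39$)
$F^{2} = 39^{2} = 1521$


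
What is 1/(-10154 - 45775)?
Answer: -1/55929 ≈ -1.7880e-5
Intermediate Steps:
1/(-10154 - 45775) = 1/(-55929) = -1/55929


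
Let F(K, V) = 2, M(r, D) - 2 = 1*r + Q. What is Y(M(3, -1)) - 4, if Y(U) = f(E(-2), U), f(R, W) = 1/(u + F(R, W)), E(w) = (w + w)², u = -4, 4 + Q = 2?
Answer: -9/2 ≈ -4.5000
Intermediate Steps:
Q = -2 (Q = -4 + 2 = -2)
M(r, D) = r (M(r, D) = 2 + (1*r - 2) = 2 + (r - 2) = 2 + (-2 + r) = r)
E(w) = 4*w² (E(w) = (2*w)² = 4*w²)
f(R, W) = -½ (f(R, W) = 1/(-4 + 2) = 1/(-2) = -½)
Y(U) = -½
Y(M(3, -1)) - 4 = -½ - 4 = -9/2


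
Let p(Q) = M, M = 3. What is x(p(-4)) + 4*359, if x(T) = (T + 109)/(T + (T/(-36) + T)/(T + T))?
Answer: 368500/251 ≈ 1468.1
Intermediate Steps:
p(Q) = 3
x(T) = (109 + T)/(35/72 + T) (x(T) = (109 + T)/(T + (T*(-1/36) + T)/((2*T))) = (109 + T)/(T + (-T/36 + T)*(1/(2*T))) = (109 + T)/(T + (35*T/36)*(1/(2*T))) = (109 + T)/(T + 35/72) = (109 + T)/(35/72 + T))
x(p(-4)) + 4*359 = 72*(109 + 3)/(35 + 72*3) + 4*359 = 72*112/(35 + 216) + 1436 = 72*112/251 + 1436 = 72*(1/251)*112 + 1436 = 8064/251 + 1436 = 368500/251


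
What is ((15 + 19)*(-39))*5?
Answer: -6630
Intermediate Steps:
((15 + 19)*(-39))*5 = (34*(-39))*5 = -1326*5 = -6630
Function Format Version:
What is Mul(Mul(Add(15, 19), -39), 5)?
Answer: -6630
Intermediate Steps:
Mul(Mul(Add(15, 19), -39), 5) = Mul(Mul(34, -39), 5) = Mul(-1326, 5) = -6630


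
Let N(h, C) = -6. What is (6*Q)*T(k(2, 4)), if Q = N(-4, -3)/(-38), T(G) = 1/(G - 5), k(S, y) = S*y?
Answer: 6/19 ≈ 0.31579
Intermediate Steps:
T(G) = 1/(-5 + G)
Q = 3/19 (Q = -6/(-38) = -6*(-1/38) = 3/19 ≈ 0.15789)
(6*Q)*T(k(2, 4)) = (6*(3/19))/(-5 + 2*4) = 18/(19*(-5 + 8)) = (18/19)/3 = (18/19)*(⅓) = 6/19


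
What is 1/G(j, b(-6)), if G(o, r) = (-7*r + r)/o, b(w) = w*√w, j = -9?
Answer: I*√6/24 ≈ 0.10206*I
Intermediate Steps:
b(w) = w^(3/2)
G(o, r) = -6*r/o (G(o, r) = (-6*r)/o = -6*r/o)
1/G(j, b(-6)) = 1/(-6*(-6)^(3/2)/(-9)) = 1/(-6*(-6*I*√6)*(-⅑)) = 1/(-4*I*√6) = I*√6/24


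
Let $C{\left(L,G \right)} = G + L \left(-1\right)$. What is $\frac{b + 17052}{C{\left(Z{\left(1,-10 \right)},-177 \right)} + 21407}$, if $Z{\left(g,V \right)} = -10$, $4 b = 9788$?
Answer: $\frac{19499}{21240} \approx 0.91803$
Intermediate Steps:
$b = 2447$ ($b = \frac{1}{4} \cdot 9788 = 2447$)
$C{\left(L,G \right)} = G - L$
$\frac{b + 17052}{C{\left(Z{\left(1,-10 \right)},-177 \right)} + 21407} = \frac{2447 + 17052}{\left(-177 - -10\right) + 21407} = \frac{19499}{\left(-177 + 10\right) + 21407} = \frac{19499}{-167 + 21407} = \frac{19499}{21240}$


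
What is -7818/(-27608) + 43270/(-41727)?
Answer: -62026891/82285644 ≈ -0.75380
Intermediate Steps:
-7818/(-27608) + 43270/(-41727) = -7818*(-1/27608) + 43270*(-1/41727) = 3909/13804 - 43270/41727 = -62026891/82285644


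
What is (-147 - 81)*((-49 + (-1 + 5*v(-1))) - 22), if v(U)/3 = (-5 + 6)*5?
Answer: -684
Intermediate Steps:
v(U) = 15 (v(U) = 3*((-5 + 6)*5) = 3*(1*5) = 3*5 = 15)
(-147 - 81)*((-49 + (-1 + 5*v(-1))) - 22) = (-147 - 81)*((-49 + (-1 + 5*15)) - 22) = -228*((-49 + (-1 + 75)) - 22) = -228*((-49 + 74) - 22) = -228*(25 - 22) = -228*3 = -684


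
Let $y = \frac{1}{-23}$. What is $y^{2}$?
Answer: $\frac{1}{529} \approx 0.0018904$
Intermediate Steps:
$y = - \frac{1}{23} \approx -0.043478$
$y^{2} = \left(- \frac{1}{23}\right)^{2} = \frac{1}{529}$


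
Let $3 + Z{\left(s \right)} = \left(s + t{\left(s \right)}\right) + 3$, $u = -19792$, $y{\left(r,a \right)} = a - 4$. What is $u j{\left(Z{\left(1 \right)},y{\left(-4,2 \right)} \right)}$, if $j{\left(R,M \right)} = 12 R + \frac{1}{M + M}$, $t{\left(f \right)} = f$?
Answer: $-470060$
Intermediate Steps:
$y{\left(r,a \right)} = -4 + a$
$Z{\left(s \right)} = 2 s$ ($Z{\left(s \right)} = -3 + \left(\left(s + s\right) + 3\right) = -3 + \left(2 s + 3\right) = -3 + \left(3 + 2 s\right) = 2 s$)
$j{\left(R,M \right)} = \frac{1}{2 M} + 12 R$ ($j{\left(R,M \right)} = 12 R + \frac{1}{2 M} = \frac{1}{2 M} + 12 R$)
$u j{\left(Z{\left(1 \right)},y{\left(-4,2 \right)} \right)} = - 19792 \left(\frac{1}{2 \left(-4 + 2\right)} + 12 \cdot 2 \cdot 1\right) = - 19792 \left(\frac{1}{2 \left(-2\right)} + 12 \cdot 2\right) = - 19792 \left(\frac{1}{2} \left(- \frac{1}{2}\right) + 24\right) = - 19792 \left(- \frac{1}{4} + 24\right) = \left(-19792\right) \frac{95}{4} = -470060$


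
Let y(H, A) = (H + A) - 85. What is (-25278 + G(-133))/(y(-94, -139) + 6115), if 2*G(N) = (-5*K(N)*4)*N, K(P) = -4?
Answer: -30598/5797 ≈ -5.2782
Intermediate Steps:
y(H, A) = -85 + A + H (y(H, A) = (A + H) - 85 = -85 + A + H)
G(N) = 40*N (G(N) = ((-5*(-4)*4)*N)/2 = ((20*4)*N)/2 = (80*N)/2 = 40*N)
(-25278 + G(-133))/(y(-94, -139) + 6115) = (-25278 + 40*(-133))/((-85 - 139 - 94) + 6115) = (-25278 - 5320)/(-318 + 6115) = -30598/5797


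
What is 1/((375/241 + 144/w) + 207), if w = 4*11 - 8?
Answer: 241/51226 ≈ 0.0047046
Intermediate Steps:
w = 36 (w = 44 - 8 = 36)
1/((375/241 + 144/w) + 207) = 1/((375/241 + 144/36) + 207) = 1/((375*(1/241) + 144*(1/36)) + 207) = 1/((375/241 + 4) + 207) = 1/(1339/241 + 207) = 1/(51226/241) = 241/51226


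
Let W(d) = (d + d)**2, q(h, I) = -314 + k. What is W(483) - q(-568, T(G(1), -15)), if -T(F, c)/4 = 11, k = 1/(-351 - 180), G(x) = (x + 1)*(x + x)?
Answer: 495672571/531 ≈ 9.3347e+5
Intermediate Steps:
G(x) = 2*x*(1 + x) (G(x) = (1 + x)*(2*x) = 2*x*(1 + x))
k = -1/531 (k = 1/(-531) = -1/531 ≈ -0.0018832)
T(F, c) = -44 (T(F, c) = -4*11 = -44)
q(h, I) = -166735/531 (q(h, I) = -314 - 1/531 = -166735/531)
W(d) = 4*d**2 (W(d) = (2*d)**2 = 4*d**2)
W(483) - q(-568, T(G(1), -15)) = 4*483**2 - 1*(-166735/531) = 4*233289 + 166735/531 = 933156 + 166735/531 = 495672571/531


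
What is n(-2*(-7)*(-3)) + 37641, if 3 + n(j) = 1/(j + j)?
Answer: 3161591/84 ≈ 37638.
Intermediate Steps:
n(j) = -3 + 1/(2*j) (n(j) = -3 + 1/(j + j) = -3 + 1/(2*j))
n(-2*(-7)*(-3)) + 37641 = (-3 + 1/(2*((-2*(-7)*(-3))))) + 37641 = (-3 + 1/(2*((14*(-3))))) + 37641 = (-3 + (½)/(-42)) + 37641 = (-3 + (½)*(-1/42)) + 37641 = (-3 - 1/84) + 37641 = -253/84 + 37641 = 3161591/84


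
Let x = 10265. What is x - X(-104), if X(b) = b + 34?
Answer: 10335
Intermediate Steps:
X(b) = 34 + b
x - X(-104) = 10265 - (34 - 104) = 10265 - 1*(-70) = 10265 + 70 = 10335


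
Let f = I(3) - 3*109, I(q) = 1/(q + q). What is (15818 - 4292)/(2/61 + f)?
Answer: -4218516/119609 ≈ -35.269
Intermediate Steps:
I(q) = 1/(2*q)
f = -1961/6 (f = (1/2)/3 - 3*109 = (1/2)*(1/3) - 327 = 1/6 - 327 = -1961/6 ≈ -326.83)
(15818 - 4292)/(2/61 + f) = (15818 - 4292)/(2/61 - 1961/6) = 11526/(2*(1/61) - 1961/6) = 11526/(2/61 - 1961/6) = 11526/(-119609/366) = 11526*(-366/119609) = -4218516/119609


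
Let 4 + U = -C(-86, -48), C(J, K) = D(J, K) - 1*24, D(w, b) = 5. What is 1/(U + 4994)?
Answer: 1/5009 ≈ 0.00019964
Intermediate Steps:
C(J, K) = -19 (C(J, K) = 5 - 1*24 = 5 - 24 = -19)
U = 15 (U = -4 - 1*(-19) = -4 + 19 = 15)
1/(U + 4994) = 1/(15 + 4994) = 1/5009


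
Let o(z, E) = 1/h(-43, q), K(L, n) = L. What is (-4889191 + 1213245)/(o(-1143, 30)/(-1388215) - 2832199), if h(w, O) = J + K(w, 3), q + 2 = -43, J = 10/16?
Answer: 1729918144596210/1332846684692107 ≈ 1.2979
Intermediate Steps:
J = 5/8 (J = 10*(1/16) = 5/8 ≈ 0.62500)
q = -45 (q = -2 - 43 = -45)
h(w, O) = 5/8 + w
o(z, E) = -8/339 (o(z, E) = 1/(5/8 - 43) = 1/(-339/8) = -8/339)
(-4889191 + 1213245)/(o(-1143, 30)/(-1388215) - 2832199) = (-4889191 + 1213245)/(-8/339/(-1388215) - 2832199) = -3675946/(-8/339*(-1/1388215) - 2832199) = -3675946/(8/470604885 - 2832199) = -3675946/(-1332846684692107/470604885) = -3675946*(-470604885/1332846684692107) = 1729918144596210/1332846684692107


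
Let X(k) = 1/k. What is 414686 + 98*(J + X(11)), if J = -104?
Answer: 4449532/11 ≈ 4.0450e+5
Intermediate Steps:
414686 + 98*(J + X(11)) = 414686 + 98*(-104 + 1/11) = 414686 + 98*(-1143/11) = 414686 - 112014/11 = 4449532/11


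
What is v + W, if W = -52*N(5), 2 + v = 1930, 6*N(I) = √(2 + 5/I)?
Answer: 1928 - 26*√3/3 ≈ 1913.0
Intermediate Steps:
N(I) = √(2 + 5/I)/6
v = 1928 (v = -2 + 1930 = 1928)
W = -26*√3/3 (W = -26*√(2 + 5/5)/3 = -26*√(2 + 5*(⅕))/3 = -26*√(2 + 1)/3 = -26*√3/3 ≈ -15.011)
v + W = 1928 - 26*√3/3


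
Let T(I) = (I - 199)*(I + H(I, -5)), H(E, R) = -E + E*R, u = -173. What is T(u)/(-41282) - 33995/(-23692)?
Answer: 4513496675/489026572 ≈ 9.2296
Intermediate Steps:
T(I) = -5*I*(-199 + I) (T(I) = (I - 199)*(I + I*(-1 - 5)) = (-199 + I)*(I + I*(-6)) = (-199 + I)*(I - 6*I) = (-199 + I)*(-5*I) = -5*I*(-199 + I))
T(u)/(-41282) - 33995/(-23692) = (5*(-173)*(199 - 1*(-173)))/(-41282) - 33995/(-23692) = (5*(-173)*(199 + 173))*(-1/41282) - 33995*(-1/23692) = (5*(-173)*372)*(-1/41282) + 33995/23692 = -321780*(-1/41282) + 33995/23692 = 160890/20641 + 33995/23692 = 4513496675/489026572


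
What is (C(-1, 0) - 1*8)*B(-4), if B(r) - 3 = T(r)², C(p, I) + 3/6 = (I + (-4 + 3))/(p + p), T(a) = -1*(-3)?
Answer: -96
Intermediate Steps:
T(a) = 3
C(p, I) = -½ + (-1 + I)/(2*p) (C(p, I) = -½ + (I + (-4 + 3))/(p + p) = -½ + (I - 1)/((2*p)) = -½ + (-1 + I)*(1/(2*p)) = -½ + (-1 + I)/(2*p))
B(r) = 12 (B(r) = 3 + 3² = 3 + 9 = 12)
(C(-1, 0) - 1*8)*B(-4) = ((½)*(-1 + 0 - 1*(-1))/(-1) - 1*8)*12 = ((½)*(-1)*(-1 + 0 + 1) - 8)*12 = ((½)*(-1)*0 - 8)*12 = (0 - 8)*12 = -8*12 = -96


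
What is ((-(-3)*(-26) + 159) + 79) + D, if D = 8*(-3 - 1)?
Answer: 128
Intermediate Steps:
D = -32 (D = 8*(-4) = -32)
((-(-3)*(-26) + 159) + 79) + D = ((-(-3)*(-26) + 159) + 79) - 32 = ((-1*78 + 159) + 79) - 32 = ((-78 + 159) + 79) - 32 = (81 + 79) - 32 = 160 - 32 = 128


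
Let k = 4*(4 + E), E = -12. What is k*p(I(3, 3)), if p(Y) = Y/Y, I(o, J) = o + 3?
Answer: -32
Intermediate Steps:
I(o, J) = 3 + o
k = -32 (k = 4*(4 - 12) = 4*(-8) = -32)
p(Y) = 1
k*p(I(3, 3)) = -32*1 = -32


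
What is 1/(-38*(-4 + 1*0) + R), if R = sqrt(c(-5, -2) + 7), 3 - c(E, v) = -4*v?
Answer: 76/11551 - sqrt(2)/23102 ≈ 0.0065183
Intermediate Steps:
c(E, v) = 3 + 4*v (c(E, v) = 3 - (-4)*v = 3 + 4*v)
R = sqrt(2) (R = sqrt((3 + 4*(-2)) + 7) = sqrt((3 - 8) + 7) = sqrt(-5 + 7) = sqrt(2) ≈ 1.4142)
1/(-38*(-4 + 1*0) + R) = 1/(-38*(-4 + 1*0) + sqrt(2)) = 1/(-38*(-4 + 0) + sqrt(2)) = 1/(-38*(-4) + sqrt(2)) = 1/(152 + sqrt(2))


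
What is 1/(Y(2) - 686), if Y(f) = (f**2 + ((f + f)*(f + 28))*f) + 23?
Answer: -1/419 ≈ -0.0023866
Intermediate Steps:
Y(f) = 23 + f**2 + 2*f**2*(28 + f) (Y(f) = (f**2 + ((2*f)*(28 + f))*f) + 23 = (f**2 + (2*f*(28 + f))*f) + 23 = (f**2 + 2*f**2*(28 + f)) + 23 = 23 + f**2 + 2*f**2*(28 + f))
1/(Y(2) - 686) = 1/((23 + 2*2**3 + 57*2**2) - 686) = 1/((23 + 2*8 + 57*4) - 686) = 1/((23 + 16 + 228) - 686) = 1/(267 - 686) = 1/(-419) = -1/419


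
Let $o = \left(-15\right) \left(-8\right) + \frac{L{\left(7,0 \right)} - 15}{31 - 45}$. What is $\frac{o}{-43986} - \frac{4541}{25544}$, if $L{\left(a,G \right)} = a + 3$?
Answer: $- \frac{709851901}{3932524344} \approx -0.18051$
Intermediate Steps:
$L{\left(a,G \right)} = 3 + a$
$o = \frac{1685}{14}$ ($o = \left(-15\right) \left(-8\right) + \frac{\left(3 + 7\right) - 15}{31 - 45} = 120 + \frac{10 - 15}{-14} = 120 - - \frac{5}{14} = 120 + \frac{5}{14} = \frac{1685}{14} \approx 120.36$)
$\frac{o}{-43986} - \frac{4541}{25544} = \frac{1685}{14 \left(-43986\right)} - \frac{4541}{25544} = \frac{1685}{14} \left(- \frac{1}{43986}\right) - \frac{4541}{25544} = - \frac{1685}{615804} - \frac{4541}{25544} = - \frac{709851901}{3932524344}$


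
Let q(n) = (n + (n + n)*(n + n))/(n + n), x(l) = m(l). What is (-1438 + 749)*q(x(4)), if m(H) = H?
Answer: -11713/2 ≈ -5856.5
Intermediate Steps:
x(l) = l
q(n) = (n + 4*n²)/(2*n) (q(n) = (n + (2*n)*(2*n))/((2*n)) = (n + 4*n²)*(1/(2*n)) = (n + 4*n²)/(2*n))
(-1438 + 749)*q(x(4)) = (-1438 + 749)*(½ + 2*4) = -689*(½ + 8) = -689*17/2 = -11713/2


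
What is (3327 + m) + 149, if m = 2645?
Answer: 6121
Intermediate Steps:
(3327 + m) + 149 = (3327 + 2645) + 149 = 5972 + 149 = 6121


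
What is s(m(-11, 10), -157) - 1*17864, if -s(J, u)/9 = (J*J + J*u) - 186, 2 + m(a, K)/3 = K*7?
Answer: -102482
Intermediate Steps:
m(a, K) = -6 + 21*K (m(a, K) = -6 + 3*(K*7) = -6 + 3*(7*K) = -6 + 21*K)
s(J, u) = 1674 - 9*J² - 9*J*u (s(J, u) = -9*((J*J + J*u) - 186) = -9*((J² + J*u) - 186) = -9*(-186 + J² + J*u) = 1674 - 9*J² - 9*J*u)
s(m(-11, 10), -157) - 1*17864 = (1674 - 9*(-6 + 21*10)² - 9*(-6 + 21*10)*(-157)) - 1*17864 = (1674 - 9*(-6 + 210)² - 9*(-6 + 210)*(-157)) - 17864 = (1674 - 9*204² - 9*204*(-157)) - 17864 = (1674 - 9*41616 + 288252) - 17864 = (1674 - 374544 + 288252) - 17864 = -84618 - 17864 = -102482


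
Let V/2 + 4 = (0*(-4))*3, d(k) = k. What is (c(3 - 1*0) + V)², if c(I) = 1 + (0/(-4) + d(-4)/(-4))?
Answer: 36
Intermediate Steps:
V = -8 (V = -8 + 2*((0*(-4))*3) = -8 + 2*(0*3) = -8 + 2*0 = -8 + 0 = -8)
c(I) = 2 (c(I) = 1 + (0/(-4) - 4/(-4)) = 1 + (0*(-¼) - 4*(-¼)) = 1 + (0 + 1) = 1 + 1 = 2)
(c(3 - 1*0) + V)² = (2 - 8)² = (-6)² = 36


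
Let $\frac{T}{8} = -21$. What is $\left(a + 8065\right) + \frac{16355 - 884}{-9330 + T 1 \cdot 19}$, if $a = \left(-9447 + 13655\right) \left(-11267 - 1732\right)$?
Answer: $- \frac{228283273655}{4174} \approx -5.4692 \cdot 10^{7}$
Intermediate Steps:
$T = -168$ ($T = 8 \left(-21\right) = -168$)
$a = -54699792$ ($a = 4208 \left(-12999\right) = -54699792$)
$\left(a + 8065\right) + \frac{16355 - 884}{-9330 + T 1 \cdot 19} = \left(-54699792 + 8065\right) + \frac{16355 - 884}{-9330 + \left(-168\right) 1 \cdot 19} = -54691727 + \frac{15471}{-9330 - 3192} = -54691727 + \frac{15471}{-12522} = -54691727 + 15471 \left(- \frac{1}{12522}\right) = -54691727 - \frac{5157}{4174} = - \frac{228283273655}{4174}$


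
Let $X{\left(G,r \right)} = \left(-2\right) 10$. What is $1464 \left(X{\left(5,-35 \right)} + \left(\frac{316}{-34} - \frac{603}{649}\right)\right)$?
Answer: $- \frac{488175192}{11033} \approx -44247.0$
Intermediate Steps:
$X{\left(G,r \right)} = -20$
$1464 \left(X{\left(5,-35 \right)} + \left(\frac{316}{-34} - \frac{603}{649}\right)\right) = 1464 \left(-20 + \left(\frac{316}{-34} - \frac{603}{649}\right)\right) = 1464 \left(-20 + \left(316 \left(- \frac{1}{34}\right) - \frac{603}{649}\right)\right) = 1464 \left(-20 - \frac{112793}{11033}\right) = 1464 \left(- \frac{333453}{11033}\right) = - \frac{488175192}{11033}$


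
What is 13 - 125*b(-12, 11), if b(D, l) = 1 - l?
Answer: 1263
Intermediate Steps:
13 - 125*b(-12, 11) = 13 - 125*(1 - 1*11) = 13 - 125*(1 - 11) = 13 - 125*(-10) = 13 + 1250 = 1263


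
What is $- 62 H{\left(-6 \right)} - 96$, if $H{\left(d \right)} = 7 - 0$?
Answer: $-530$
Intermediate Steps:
$H{\left(d \right)} = 7$ ($H{\left(d \right)} = 7 + 0 = 7$)
$- 62 H{\left(-6 \right)} - 96 = \left(-62\right) 7 - 96 = -434 - 96 = -530$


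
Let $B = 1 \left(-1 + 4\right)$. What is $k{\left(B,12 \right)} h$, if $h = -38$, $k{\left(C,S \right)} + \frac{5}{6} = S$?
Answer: $- \frac{1273}{3} \approx -424.33$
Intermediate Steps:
$B = 3$ ($B = 1 \cdot 3 = 3$)
$k{\left(C,S \right)} = - \frac{5}{6} + S$
$k{\left(B,12 \right)} h = \left(- \frac{5}{6} + 12\right) \left(-38\right) = \frac{67}{6} \left(-38\right) = - \frac{1273}{3}$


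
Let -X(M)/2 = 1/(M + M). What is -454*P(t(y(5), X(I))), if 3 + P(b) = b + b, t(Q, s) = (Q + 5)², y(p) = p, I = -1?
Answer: -89438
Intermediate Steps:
X(M) = -1/M (X(M) = -2/(M + M) = -2*1/(2*M) = -1/M)
t(Q, s) = (5 + Q)²
P(b) = -3 + 2*b (P(b) = -3 + (b + b) = -3 + 2*b)
-454*P(t(y(5), X(I))) = -454*(-3 + 2*(5 + 5)²) = -454*(-3 + 2*10²) = -454*(-3 + 2*100) = -454*(-3 + 200) = -454*197 = -89438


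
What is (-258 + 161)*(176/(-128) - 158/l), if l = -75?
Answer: -42583/600 ≈ -70.972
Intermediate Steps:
(-258 + 161)*(176/(-128) - 158/l) = (-258 + 161)*(176/(-128) - 158/(-75)) = -97*(176*(-1/128) - 158*(-1/75)) = -97*(-11/8 + 158/75) = -97*439/600 = -42583/600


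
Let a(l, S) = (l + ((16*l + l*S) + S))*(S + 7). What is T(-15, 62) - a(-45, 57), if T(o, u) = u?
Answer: 209534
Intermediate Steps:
a(l, S) = (7 + S)*(S + 17*l + S*l) (a(l, S) = (l + ((16*l + S*l) + S))*(7 + S) = (l + (S + 16*l + S*l))*(7 + S) = (S + 17*l + S*l)*(7 + S) = (7 + S)*(S + 17*l + S*l))
T(-15, 62) - a(-45, 57) = 62 - (57**2 + 7*57 + 119*(-45) - 45*57**2 + 24*57*(-45)) = 62 - (3249 + 399 - 5355 - 45*3249 - 61560) = 62 - (3249 + 399 - 5355 - 146205 - 61560) = 62 - 1*(-209472) = 62 + 209472 = 209534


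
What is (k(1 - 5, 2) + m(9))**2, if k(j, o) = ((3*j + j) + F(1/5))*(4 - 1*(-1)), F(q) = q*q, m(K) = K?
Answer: 125316/25 ≈ 5012.6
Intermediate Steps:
F(q) = q**2
k(j, o) = 1/5 + 20*j (k(j, o) = ((3*j + j) + (1/5)**2)*(4 - 1*(-1)) = (4*j + (1*(1/5))**2)*(4 + 1) = (4*j + (1/5)**2)*5 = (4*j + 1/25)*5 = (1/25 + 4*j)*5 = 1/5 + 20*j)
(k(1 - 5, 2) + m(9))**2 = ((1/5 + 20*(1 - 5)) + 9)**2 = ((1/5 + 20*(-4)) + 9)**2 = ((1/5 - 80) + 9)**2 = (-399/5 + 9)**2 = (-354/5)**2 = 125316/25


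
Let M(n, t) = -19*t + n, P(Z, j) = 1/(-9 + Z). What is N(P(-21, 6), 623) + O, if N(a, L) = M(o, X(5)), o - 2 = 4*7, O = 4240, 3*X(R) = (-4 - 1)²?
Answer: 12335/3 ≈ 4111.7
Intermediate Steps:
X(R) = 25/3 (X(R) = (-4 - 1)²/3 = (⅓)*(-5)² = (⅓)*25 = 25/3)
o = 30 (o = 2 + 4*7 = 2 + 28 = 30)
M(n, t) = n - 19*t
N(a, L) = -385/3 (N(a, L) = 30 - 19*25/3 = 30 - 475/3 = -385/3)
N(P(-21, 6), 623) + O = -385/3 + 4240 = 12335/3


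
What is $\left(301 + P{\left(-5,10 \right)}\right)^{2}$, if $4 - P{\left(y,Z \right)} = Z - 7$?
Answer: $91204$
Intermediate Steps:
$P{\left(y,Z \right)} = 11 - Z$ ($P{\left(y,Z \right)} = 4 - \left(Z - 7\right) = 4 - \left(-7 + Z\right) = 11 - Z$)
$\left(301 + P{\left(-5,10 \right)}\right)^{2} = \left(301 + \left(11 - 10\right)\right)^{2} = \left(301 + 1\right)^{2} = 302^{2} = 91204$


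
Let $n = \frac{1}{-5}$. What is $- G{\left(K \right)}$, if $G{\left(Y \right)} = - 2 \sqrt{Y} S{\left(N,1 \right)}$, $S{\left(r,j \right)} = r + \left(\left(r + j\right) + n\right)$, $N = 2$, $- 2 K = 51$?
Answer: $\frac{24 i \sqrt{102}}{5} \approx 48.478 i$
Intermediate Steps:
$K = - \frac{51}{2}$ ($K = \left(- \frac{1}{2}\right) 51 = - \frac{51}{2} \approx -25.5$)
$n = - \frac{1}{5} \approx -0.2$
$S{\left(r,j \right)} = - \frac{1}{5} + j + 2 r$ ($S{\left(r,j \right)} = r - \left(\frac{1}{5} - j - r\right) = r + \left(- \frac{1}{5} + j + r\right) = - \frac{1}{5} + j + 2 r$)
$G{\left(Y \right)} = - \frac{48 \sqrt{Y}}{5}$ ($G{\left(Y \right)} = - 2 \sqrt{Y} \left(- \frac{1}{5} + 1 + 2 \cdot 2\right) = - 2 \sqrt{Y} \left(- \frac{1}{5} + 1 + 4\right) = - 2 \sqrt{Y} \frac{24}{5} = - \frac{48 \sqrt{Y}}{5}$)
$- G{\left(K \right)} = - \frac{\left(-48\right) \sqrt{- \frac{51}{2}}}{5} = - \frac{\left(-48\right) \frac{i \sqrt{102}}{2}}{5} = - \frac{\left(-24\right) i \sqrt{102}}{5} = \frac{24 i \sqrt{102}}{5}$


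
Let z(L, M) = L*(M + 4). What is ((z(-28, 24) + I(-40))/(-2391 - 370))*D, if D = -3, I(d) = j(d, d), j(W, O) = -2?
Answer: -2358/2761 ≈ -0.85404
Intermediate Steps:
z(L, M) = L*(4 + M)
I(d) = -2
((z(-28, 24) + I(-40))/(-2391 - 370))*D = ((-28*(4 + 24) - 2)/(-2391 - 370))*(-3) = ((-28*28 - 2)/(-2761))*(-3) = ((-784 - 2)*(-1/2761))*(-3) = -786*(-1/2761)*(-3) = (786/2761)*(-3) = -2358/2761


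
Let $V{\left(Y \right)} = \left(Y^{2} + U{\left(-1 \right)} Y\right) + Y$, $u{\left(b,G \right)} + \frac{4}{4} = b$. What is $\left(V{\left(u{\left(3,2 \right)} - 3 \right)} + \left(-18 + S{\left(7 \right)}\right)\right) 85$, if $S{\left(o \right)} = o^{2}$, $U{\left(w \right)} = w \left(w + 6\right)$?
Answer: $3060$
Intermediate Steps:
$U{\left(w \right)} = w \left(6 + w\right)$
$u{\left(b,G \right)} = -1 + b$
$V{\left(Y \right)} = Y^{2} - 4 Y$ ($V{\left(Y \right)} = \left(Y^{2} + - (6 - 1) Y\right) + Y = \left(Y^{2} + \left(-1\right) 5 Y\right) + Y = \left(Y^{2} - 5 Y\right) + Y = Y^{2} - 4 Y$)
$\left(V{\left(u{\left(3,2 \right)} - 3 \right)} + \left(-18 + S{\left(7 \right)}\right)\right) 85 = \left(\left(\left(-1 + 3\right) - 3\right) \left(-4 + \left(\left(-1 + 3\right) - 3\right)\right) - \left(18 - 7^{2}\right)\right) 85 = \left(\left(2 - 3\right) \left(-4 + \left(2 - 3\right)\right) + \left(-18 + 49\right)\right) 85 = \left(- (-4 - 1) + 31\right) 85 = \left(\left(-1\right) \left(-5\right) + 31\right) 85 = \left(5 + 31\right) 85 = 36 \cdot 85 = 3060$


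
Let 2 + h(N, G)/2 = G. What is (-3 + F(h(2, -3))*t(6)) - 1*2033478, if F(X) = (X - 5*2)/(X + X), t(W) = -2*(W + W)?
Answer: -2033505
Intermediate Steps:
h(N, G) = -4 + 2*G
t(W) = -4*W
F(X) = (-10 + X)/(2*X) (F(X) = (X - 10)/((2*X)) = (-10 + X)*(1/(2*X)) = (-10 + X)/(2*X))
(-3 + F(h(2, -3))*t(6)) - 1*2033478 = (-3 + ((-10 + (-4 + 2*(-3)))/(2*(-4 + 2*(-3))))*(-4*6)) - 1*2033478 = (-3 + ((-10 + (-4 - 6))/(2*(-4 - 6)))*(-24)) - 2033478 = (-3 + ((½)*(-10 - 10)/(-10))*(-24)) - 2033478 = (-3 + ((½)*(-⅒)*(-20))*(-24)) - 2033478 = (-3 + 1*(-24)) - 2033478 = (-3 - 24) - 2033478 = -27 - 2033478 = -2033505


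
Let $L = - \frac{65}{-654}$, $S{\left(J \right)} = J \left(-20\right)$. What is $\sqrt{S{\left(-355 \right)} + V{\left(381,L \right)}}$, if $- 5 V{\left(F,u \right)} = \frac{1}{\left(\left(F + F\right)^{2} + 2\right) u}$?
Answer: $\frac{\sqrt{2528412610025014427}}{18870995} \approx 84.261$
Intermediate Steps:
$S{\left(J \right)} = - 20 J$
$L = \frac{65}{654}$ ($L = \left(-65\right) \left(- \frac{1}{654}\right) = \frac{65}{654} \approx 0.099388$)
$V{\left(F,u \right)} = - \frac{1}{5 u \left(2 + 4 F^{2}\right)}$ ($V{\left(F,u \right)} = - \frac{1}{5 \left(\left(F + F\right)^{2} + 2\right) u} = - \frac{1}{5 \left(\left(2 F\right)^{2} + 2\right) u} = - \frac{1}{5 \left(4 F^{2} + 2\right) u} = - \frac{1}{5 \left(2 + 4 F^{2}\right) u} = - \frac{1}{5 u \left(2 + 4 F^{2}\right)}$)
$\sqrt{S{\left(-355 \right)} + V{\left(381,L \right)}} = \sqrt{\left(-20\right) \left(-355\right) - \frac{1}{10 \cdot \frac{65}{654} \left(1 + 2 \cdot 381^{2}\right)}} = \sqrt{7100 - \frac{327}{325 \left(1 + 2 \cdot 145161\right)}} = \sqrt{7100 - \frac{327}{325 \left(1 + 290322\right)}} = \sqrt{7100 - \frac{327}{325 \cdot 290323}} = \sqrt{7100 - \frac{327}{325} \cdot \frac{1}{290323}} = \sqrt{7100 - \frac{327}{94354975}} = \sqrt{\frac{669920322173}{94354975}} = \frac{\sqrt{2528412610025014427}}{18870995}$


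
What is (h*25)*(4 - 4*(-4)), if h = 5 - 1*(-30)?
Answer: 17500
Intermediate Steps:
h = 35 (h = 5 + 30 = 35)
(h*25)*(4 - 4*(-4)) = (35*25)*(4 - 4*(-4)) = 875*(4 + 16) = 875*20 = 17500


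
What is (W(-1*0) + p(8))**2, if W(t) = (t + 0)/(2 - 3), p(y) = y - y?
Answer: 0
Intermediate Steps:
p(y) = 0
W(t) = -t (W(t) = t/(-1) = t*(-1) = -t)
(W(-1*0) + p(8))**2 = (-(-1)*0 + 0)**2 = (-1*0 + 0)**2 = (0 + 0)**2 = 0**2 = 0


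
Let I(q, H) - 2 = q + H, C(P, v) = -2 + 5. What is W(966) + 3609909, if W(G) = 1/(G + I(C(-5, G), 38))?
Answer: 3642398182/1009 ≈ 3.6099e+6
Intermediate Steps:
C(P, v) = 3
I(q, H) = 2 + H + q (I(q, H) = 2 + (q + H) = 2 + (H + q) = 2 + H + q)
W(G) = 1/(43 + G) (W(G) = 1/(G + (2 + 38 + 3)) = 1/(G + 43) = 1/(43 + G))
W(966) + 3609909 = 1/(43 + 966) + 3609909 = 1/1009 + 3609909 = 3642398182/1009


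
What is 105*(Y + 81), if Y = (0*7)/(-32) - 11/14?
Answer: 16845/2 ≈ 8422.5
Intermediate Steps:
Y = -11/14 (Y = 0*(-1/32) - 11*1/14 = 0 - 11/14 = -11/14 ≈ -0.78571)
105*(Y + 81) = 105*(-11/14 + 81) = 105*(1123/14) = 16845/2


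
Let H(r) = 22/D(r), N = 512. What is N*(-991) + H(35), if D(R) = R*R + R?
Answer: -319656949/630 ≈ -5.0739e+5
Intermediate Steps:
D(R) = R + R² (D(R) = R² + R = R + R²)
H(r) = 22/(r*(1 + r)) (H(r) = 22/((r*(1 + r))) = 22*(1/(r*(1 + r))) = 22/(r*(1 + r)))
N*(-991) + H(35) = 512*(-991) + 22/(35*(1 + 35)) = -507392 + 22*(1/35)/36 = -507392 + 22*(1/35)*(1/36) = -507392 + 11/630 = -319656949/630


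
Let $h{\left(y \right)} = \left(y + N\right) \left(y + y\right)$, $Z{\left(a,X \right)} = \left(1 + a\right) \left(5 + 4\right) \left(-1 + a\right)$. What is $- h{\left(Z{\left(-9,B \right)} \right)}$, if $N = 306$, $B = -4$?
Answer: $-1477440$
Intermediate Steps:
$Z{\left(a,X \right)} = \left(-1 + a\right) \left(9 + 9 a\right)$ ($Z{\left(a,X \right)} = \left(1 + a\right) 9 \left(-1 + a\right) = \left(9 + 9 a\right) \left(-1 + a\right) = \left(-1 + a\right) \left(9 + 9 a\right)$)
$h{\left(y \right)} = 2 y \left(306 + y\right)$ ($h{\left(y \right)} = \left(y + 306\right) \left(y + y\right) = \left(306 + y\right) 2 y = 2 y \left(306 + y\right)$)
$- h{\left(Z{\left(-9,B \right)} \right)} = - 2 \left(-9 + 9 \left(-9\right)^{2}\right) \left(306 - \left(9 - 9 \left(-9\right)^{2}\right)\right) = - 2 \left(-9 + 9 \cdot 81\right) \left(306 + \left(-9 + 9 \cdot 81\right)\right) = - 2 \left(-9 + 729\right) \left(306 + \left(-9 + 729\right)\right) = - 2 \cdot 720 \left(306 + 720\right) = - 2 \cdot 720 \cdot 1026 = \left(-1\right) 1477440 = -1477440$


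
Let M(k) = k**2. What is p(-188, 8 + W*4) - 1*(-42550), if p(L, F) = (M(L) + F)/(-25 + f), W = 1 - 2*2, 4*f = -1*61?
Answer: 6709190/161 ≈ 41672.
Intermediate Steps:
f = -61/4 (f = (-1*61)/4 = (1/4)*(-61) = -61/4 ≈ -15.250)
W = -3 (W = 1 - 4 = -3)
p(L, F) = -4*F/161 - 4*L**2/161 (p(L, F) = (L**2 + F)/(-25 - 61/4) = (F + L**2)/(-161/4) = (F + L**2)*(-4/161) = -4*F/161 - 4*L**2/161)
p(-188, 8 + W*4) - 1*(-42550) = (-4*(8 - 3*4)/161 - 4/161*(-188)**2) - 1*(-42550) = (-4*(8 - 12)/161 - 4/161*35344) + 42550 = (-4/161*(-4) - 141376/161) + 42550 = (16/161 - 141376/161) + 42550 = -141360/161 + 42550 = 6709190/161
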